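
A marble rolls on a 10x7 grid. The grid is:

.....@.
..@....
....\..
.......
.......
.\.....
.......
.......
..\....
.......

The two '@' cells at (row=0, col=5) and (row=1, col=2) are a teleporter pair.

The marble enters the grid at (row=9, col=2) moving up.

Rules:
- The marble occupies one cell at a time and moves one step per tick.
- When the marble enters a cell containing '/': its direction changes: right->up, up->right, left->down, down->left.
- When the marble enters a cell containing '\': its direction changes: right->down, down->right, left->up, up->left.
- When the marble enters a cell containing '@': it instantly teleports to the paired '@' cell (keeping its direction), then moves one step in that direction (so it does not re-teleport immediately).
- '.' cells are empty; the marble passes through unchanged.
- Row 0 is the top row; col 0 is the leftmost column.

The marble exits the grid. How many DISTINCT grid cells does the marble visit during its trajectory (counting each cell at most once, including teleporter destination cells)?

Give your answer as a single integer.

Answer: 4

Derivation:
Step 1: enter (9,2), '.' pass, move up to (8,2)
Step 2: enter (8,2), '\' deflects up->left, move left to (8,1)
Step 3: enter (8,1), '.' pass, move left to (8,0)
Step 4: enter (8,0), '.' pass, move left to (8,-1)
Step 5: at (8,-1) — EXIT via left edge, pos 8
Distinct cells visited: 4 (path length 4)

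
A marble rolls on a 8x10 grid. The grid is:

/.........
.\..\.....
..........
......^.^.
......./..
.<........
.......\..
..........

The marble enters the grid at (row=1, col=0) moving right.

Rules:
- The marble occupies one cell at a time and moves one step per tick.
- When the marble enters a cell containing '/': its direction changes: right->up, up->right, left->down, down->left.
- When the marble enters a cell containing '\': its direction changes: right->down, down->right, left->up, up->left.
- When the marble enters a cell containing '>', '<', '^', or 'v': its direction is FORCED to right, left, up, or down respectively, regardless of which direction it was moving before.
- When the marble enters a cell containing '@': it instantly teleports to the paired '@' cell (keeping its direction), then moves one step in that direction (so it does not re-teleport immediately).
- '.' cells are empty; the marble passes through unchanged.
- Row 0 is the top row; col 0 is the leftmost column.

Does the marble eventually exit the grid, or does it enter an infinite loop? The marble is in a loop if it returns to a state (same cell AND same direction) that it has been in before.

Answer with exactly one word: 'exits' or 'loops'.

Answer: exits

Derivation:
Step 1: enter (1,0), '.' pass, move right to (1,1)
Step 2: enter (1,1), '\' deflects right->down, move down to (2,1)
Step 3: enter (2,1), '.' pass, move down to (3,1)
Step 4: enter (3,1), '.' pass, move down to (4,1)
Step 5: enter (4,1), '.' pass, move down to (5,1)
Step 6: enter (5,1), '<' forces down->left, move left to (5,0)
Step 7: enter (5,0), '.' pass, move left to (5,-1)
Step 8: at (5,-1) — EXIT via left edge, pos 5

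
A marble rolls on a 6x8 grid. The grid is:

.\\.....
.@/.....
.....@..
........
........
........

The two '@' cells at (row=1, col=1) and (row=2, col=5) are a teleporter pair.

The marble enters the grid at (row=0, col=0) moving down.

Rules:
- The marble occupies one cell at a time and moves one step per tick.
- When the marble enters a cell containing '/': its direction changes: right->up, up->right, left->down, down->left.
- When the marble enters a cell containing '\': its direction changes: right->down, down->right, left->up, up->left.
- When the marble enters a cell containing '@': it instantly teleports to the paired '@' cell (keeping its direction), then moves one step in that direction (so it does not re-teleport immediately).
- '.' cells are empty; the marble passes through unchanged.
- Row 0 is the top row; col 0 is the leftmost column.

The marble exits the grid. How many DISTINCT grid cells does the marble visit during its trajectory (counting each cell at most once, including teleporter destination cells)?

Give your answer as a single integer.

Answer: 6

Derivation:
Step 1: enter (0,0), '.' pass, move down to (1,0)
Step 2: enter (1,0), '.' pass, move down to (2,0)
Step 3: enter (2,0), '.' pass, move down to (3,0)
Step 4: enter (3,0), '.' pass, move down to (4,0)
Step 5: enter (4,0), '.' pass, move down to (5,0)
Step 6: enter (5,0), '.' pass, move down to (6,0)
Step 7: at (6,0) — EXIT via bottom edge, pos 0
Distinct cells visited: 6 (path length 6)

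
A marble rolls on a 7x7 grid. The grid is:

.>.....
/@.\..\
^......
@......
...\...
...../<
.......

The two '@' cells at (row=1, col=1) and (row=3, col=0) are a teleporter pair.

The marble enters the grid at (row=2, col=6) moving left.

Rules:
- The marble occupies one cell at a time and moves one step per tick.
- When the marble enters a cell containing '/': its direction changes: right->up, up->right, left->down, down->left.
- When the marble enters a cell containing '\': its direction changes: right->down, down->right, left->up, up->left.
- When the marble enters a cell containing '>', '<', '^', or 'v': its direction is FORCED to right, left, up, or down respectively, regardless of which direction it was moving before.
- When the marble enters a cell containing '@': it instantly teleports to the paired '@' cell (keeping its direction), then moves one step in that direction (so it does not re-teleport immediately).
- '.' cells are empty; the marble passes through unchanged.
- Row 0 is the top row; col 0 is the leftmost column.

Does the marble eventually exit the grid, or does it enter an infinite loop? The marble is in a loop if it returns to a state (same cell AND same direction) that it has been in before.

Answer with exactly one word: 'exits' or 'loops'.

Step 1: enter (2,6), '.' pass, move left to (2,5)
Step 2: enter (2,5), '.' pass, move left to (2,4)
Step 3: enter (2,4), '.' pass, move left to (2,3)
Step 4: enter (2,3), '.' pass, move left to (2,2)
Step 5: enter (2,2), '.' pass, move left to (2,1)
Step 6: enter (2,1), '.' pass, move left to (2,0)
Step 7: enter (2,0), '^' forces left->up, move up to (1,0)
Step 8: enter (1,0), '/' deflects up->right, move right to (1,1)
Step 9: enter (1,1), '@' teleport (1,1)->(3,0), also enter (3,0), move right to (3,1)
Step 10: enter (3,1), '.' pass, move right to (3,2)
Step 11: enter (3,2), '.' pass, move right to (3,3)
Step 12: enter (3,3), '.' pass, move right to (3,4)
Step 13: enter (3,4), '.' pass, move right to (3,5)
Step 14: enter (3,5), '.' pass, move right to (3,6)
Step 15: enter (3,6), '.' pass, move right to (3,7)
Step 16: at (3,7) — EXIT via right edge, pos 3

Answer: exits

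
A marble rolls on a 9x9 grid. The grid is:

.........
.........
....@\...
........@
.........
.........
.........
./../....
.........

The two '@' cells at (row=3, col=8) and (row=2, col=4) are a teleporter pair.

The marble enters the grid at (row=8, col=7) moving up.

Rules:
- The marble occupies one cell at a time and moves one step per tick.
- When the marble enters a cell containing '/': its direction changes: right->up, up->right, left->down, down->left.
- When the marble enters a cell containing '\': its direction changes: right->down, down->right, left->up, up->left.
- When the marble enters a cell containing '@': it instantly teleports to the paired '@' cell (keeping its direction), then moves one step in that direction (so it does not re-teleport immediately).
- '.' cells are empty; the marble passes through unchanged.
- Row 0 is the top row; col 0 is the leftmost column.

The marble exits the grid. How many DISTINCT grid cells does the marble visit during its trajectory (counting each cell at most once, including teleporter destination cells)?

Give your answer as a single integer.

Answer: 9

Derivation:
Step 1: enter (8,7), '.' pass, move up to (7,7)
Step 2: enter (7,7), '.' pass, move up to (6,7)
Step 3: enter (6,7), '.' pass, move up to (5,7)
Step 4: enter (5,7), '.' pass, move up to (4,7)
Step 5: enter (4,7), '.' pass, move up to (3,7)
Step 6: enter (3,7), '.' pass, move up to (2,7)
Step 7: enter (2,7), '.' pass, move up to (1,7)
Step 8: enter (1,7), '.' pass, move up to (0,7)
Step 9: enter (0,7), '.' pass, move up to (-1,7)
Step 10: at (-1,7) — EXIT via top edge, pos 7
Distinct cells visited: 9 (path length 9)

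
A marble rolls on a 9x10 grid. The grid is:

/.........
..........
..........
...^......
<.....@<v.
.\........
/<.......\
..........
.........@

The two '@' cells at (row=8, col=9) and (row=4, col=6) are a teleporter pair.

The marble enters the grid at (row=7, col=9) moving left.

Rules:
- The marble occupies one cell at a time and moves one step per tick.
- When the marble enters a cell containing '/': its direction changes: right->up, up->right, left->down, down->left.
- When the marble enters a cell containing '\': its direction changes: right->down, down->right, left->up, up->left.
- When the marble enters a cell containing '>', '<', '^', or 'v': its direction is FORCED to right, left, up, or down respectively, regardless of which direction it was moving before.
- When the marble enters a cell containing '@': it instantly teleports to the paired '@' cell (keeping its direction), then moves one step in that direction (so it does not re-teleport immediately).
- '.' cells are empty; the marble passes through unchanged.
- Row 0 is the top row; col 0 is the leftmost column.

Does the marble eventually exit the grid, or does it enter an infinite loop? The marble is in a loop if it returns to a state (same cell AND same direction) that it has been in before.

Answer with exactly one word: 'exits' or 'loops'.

Step 1: enter (7,9), '.' pass, move left to (7,8)
Step 2: enter (7,8), '.' pass, move left to (7,7)
Step 3: enter (7,7), '.' pass, move left to (7,6)
Step 4: enter (7,6), '.' pass, move left to (7,5)
Step 5: enter (7,5), '.' pass, move left to (7,4)
Step 6: enter (7,4), '.' pass, move left to (7,3)
Step 7: enter (7,3), '.' pass, move left to (7,2)
Step 8: enter (7,2), '.' pass, move left to (7,1)
Step 9: enter (7,1), '.' pass, move left to (7,0)
Step 10: enter (7,0), '.' pass, move left to (7,-1)
Step 11: at (7,-1) — EXIT via left edge, pos 7

Answer: exits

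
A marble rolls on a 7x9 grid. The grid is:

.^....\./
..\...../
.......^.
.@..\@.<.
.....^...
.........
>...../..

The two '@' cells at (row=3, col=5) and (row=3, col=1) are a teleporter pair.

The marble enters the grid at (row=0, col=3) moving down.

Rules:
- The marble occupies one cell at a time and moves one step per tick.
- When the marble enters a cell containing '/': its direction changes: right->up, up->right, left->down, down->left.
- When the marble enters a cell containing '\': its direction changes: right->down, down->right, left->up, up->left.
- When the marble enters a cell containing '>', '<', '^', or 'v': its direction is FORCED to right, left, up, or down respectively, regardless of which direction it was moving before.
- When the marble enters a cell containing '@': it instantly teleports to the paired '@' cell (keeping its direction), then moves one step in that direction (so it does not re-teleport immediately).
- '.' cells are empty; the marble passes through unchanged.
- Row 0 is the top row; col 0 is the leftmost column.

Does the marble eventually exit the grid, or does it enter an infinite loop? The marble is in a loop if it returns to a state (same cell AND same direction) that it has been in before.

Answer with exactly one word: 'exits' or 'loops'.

Answer: exits

Derivation:
Step 1: enter (0,3), '.' pass, move down to (1,3)
Step 2: enter (1,3), '.' pass, move down to (2,3)
Step 3: enter (2,3), '.' pass, move down to (3,3)
Step 4: enter (3,3), '.' pass, move down to (4,3)
Step 5: enter (4,3), '.' pass, move down to (5,3)
Step 6: enter (5,3), '.' pass, move down to (6,3)
Step 7: enter (6,3), '.' pass, move down to (7,3)
Step 8: at (7,3) — EXIT via bottom edge, pos 3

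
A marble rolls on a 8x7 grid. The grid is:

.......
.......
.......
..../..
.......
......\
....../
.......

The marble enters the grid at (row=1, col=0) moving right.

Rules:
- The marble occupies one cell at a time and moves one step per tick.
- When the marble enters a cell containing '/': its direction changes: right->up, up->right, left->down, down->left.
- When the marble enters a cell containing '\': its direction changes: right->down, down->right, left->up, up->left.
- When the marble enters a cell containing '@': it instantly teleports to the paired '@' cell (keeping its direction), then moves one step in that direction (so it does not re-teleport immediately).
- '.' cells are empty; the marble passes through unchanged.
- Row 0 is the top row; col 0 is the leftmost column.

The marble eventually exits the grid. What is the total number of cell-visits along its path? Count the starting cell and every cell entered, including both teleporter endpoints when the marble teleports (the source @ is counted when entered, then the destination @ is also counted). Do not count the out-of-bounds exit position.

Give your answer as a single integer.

Step 1: enter (1,0), '.' pass, move right to (1,1)
Step 2: enter (1,1), '.' pass, move right to (1,2)
Step 3: enter (1,2), '.' pass, move right to (1,3)
Step 4: enter (1,3), '.' pass, move right to (1,4)
Step 5: enter (1,4), '.' pass, move right to (1,5)
Step 6: enter (1,5), '.' pass, move right to (1,6)
Step 7: enter (1,6), '.' pass, move right to (1,7)
Step 8: at (1,7) — EXIT via right edge, pos 1
Path length (cell visits): 7

Answer: 7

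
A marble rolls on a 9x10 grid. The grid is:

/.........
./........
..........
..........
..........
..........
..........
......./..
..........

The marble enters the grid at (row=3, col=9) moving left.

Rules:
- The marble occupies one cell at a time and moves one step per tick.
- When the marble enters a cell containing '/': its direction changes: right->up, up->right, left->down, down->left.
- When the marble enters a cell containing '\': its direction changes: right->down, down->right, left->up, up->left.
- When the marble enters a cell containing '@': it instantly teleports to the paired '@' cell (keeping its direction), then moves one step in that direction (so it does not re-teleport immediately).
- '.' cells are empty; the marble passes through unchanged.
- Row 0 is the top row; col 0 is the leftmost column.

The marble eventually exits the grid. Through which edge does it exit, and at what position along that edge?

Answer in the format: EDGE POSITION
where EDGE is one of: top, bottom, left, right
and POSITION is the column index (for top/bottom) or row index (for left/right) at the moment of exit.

Step 1: enter (3,9), '.' pass, move left to (3,8)
Step 2: enter (3,8), '.' pass, move left to (3,7)
Step 3: enter (3,7), '.' pass, move left to (3,6)
Step 4: enter (3,6), '.' pass, move left to (3,5)
Step 5: enter (3,5), '.' pass, move left to (3,4)
Step 6: enter (3,4), '.' pass, move left to (3,3)
Step 7: enter (3,3), '.' pass, move left to (3,2)
Step 8: enter (3,2), '.' pass, move left to (3,1)
Step 9: enter (3,1), '.' pass, move left to (3,0)
Step 10: enter (3,0), '.' pass, move left to (3,-1)
Step 11: at (3,-1) — EXIT via left edge, pos 3

Answer: left 3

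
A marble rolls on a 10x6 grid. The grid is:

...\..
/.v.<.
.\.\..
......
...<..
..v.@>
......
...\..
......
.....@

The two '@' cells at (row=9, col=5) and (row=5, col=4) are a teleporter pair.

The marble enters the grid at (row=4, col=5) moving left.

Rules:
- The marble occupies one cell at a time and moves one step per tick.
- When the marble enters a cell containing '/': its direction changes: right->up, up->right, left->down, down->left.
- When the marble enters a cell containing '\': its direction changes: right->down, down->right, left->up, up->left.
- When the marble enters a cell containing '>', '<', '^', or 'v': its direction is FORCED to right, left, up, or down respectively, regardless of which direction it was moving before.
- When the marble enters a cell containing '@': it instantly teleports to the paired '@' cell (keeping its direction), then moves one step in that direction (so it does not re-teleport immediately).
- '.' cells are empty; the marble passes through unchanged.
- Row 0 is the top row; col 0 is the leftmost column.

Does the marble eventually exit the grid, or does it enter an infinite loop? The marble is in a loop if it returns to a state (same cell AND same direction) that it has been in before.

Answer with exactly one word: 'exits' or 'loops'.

Answer: exits

Derivation:
Step 1: enter (4,5), '.' pass, move left to (4,4)
Step 2: enter (4,4), '.' pass, move left to (4,3)
Step 3: enter (4,3), '<' forces left->left, move left to (4,2)
Step 4: enter (4,2), '.' pass, move left to (4,1)
Step 5: enter (4,1), '.' pass, move left to (4,0)
Step 6: enter (4,0), '.' pass, move left to (4,-1)
Step 7: at (4,-1) — EXIT via left edge, pos 4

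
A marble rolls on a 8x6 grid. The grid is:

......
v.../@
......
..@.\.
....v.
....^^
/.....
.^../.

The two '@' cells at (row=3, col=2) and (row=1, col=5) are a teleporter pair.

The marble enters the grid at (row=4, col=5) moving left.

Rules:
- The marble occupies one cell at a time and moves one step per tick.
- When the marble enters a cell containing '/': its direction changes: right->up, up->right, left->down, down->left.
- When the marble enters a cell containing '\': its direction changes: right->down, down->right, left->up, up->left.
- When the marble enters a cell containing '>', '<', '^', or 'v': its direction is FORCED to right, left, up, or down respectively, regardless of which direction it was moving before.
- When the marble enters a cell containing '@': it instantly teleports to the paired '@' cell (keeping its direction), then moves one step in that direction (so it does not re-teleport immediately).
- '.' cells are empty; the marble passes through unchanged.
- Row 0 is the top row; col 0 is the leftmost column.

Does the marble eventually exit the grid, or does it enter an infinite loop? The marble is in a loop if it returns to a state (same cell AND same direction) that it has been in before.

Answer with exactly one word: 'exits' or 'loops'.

Answer: loops

Derivation:
Step 1: enter (4,5), '.' pass, move left to (4,4)
Step 2: enter (4,4), 'v' forces left->down, move down to (5,4)
Step 3: enter (5,4), '^' forces down->up, move up to (4,4)
Step 4: enter (4,4), 'v' forces up->down, move down to (5,4)
Step 5: at (5,4) dir=down — LOOP DETECTED (seen before)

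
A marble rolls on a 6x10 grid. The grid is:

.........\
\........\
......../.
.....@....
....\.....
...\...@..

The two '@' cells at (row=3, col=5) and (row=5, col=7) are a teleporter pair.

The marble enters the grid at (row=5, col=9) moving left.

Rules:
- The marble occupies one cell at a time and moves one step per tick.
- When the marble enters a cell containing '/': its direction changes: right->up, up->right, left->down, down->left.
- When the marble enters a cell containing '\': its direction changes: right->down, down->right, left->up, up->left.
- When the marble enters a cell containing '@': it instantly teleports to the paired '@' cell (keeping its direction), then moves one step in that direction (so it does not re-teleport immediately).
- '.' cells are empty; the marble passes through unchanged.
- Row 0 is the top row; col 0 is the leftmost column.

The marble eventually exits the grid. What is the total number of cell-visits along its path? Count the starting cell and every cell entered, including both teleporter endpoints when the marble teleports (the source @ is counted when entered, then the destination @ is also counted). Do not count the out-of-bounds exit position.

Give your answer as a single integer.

Answer: 9

Derivation:
Step 1: enter (5,9), '.' pass, move left to (5,8)
Step 2: enter (5,8), '.' pass, move left to (5,7)
Step 3: enter (5,7), '@' teleport (5,7)->(3,5), also enter (3,5), move left to (3,4)
Step 4: enter (3,4), '.' pass, move left to (3,3)
Step 5: enter (3,3), '.' pass, move left to (3,2)
Step 6: enter (3,2), '.' pass, move left to (3,1)
Step 7: enter (3,1), '.' pass, move left to (3,0)
Step 8: enter (3,0), '.' pass, move left to (3,-1)
Step 9: at (3,-1) — EXIT via left edge, pos 3
Path length (cell visits): 9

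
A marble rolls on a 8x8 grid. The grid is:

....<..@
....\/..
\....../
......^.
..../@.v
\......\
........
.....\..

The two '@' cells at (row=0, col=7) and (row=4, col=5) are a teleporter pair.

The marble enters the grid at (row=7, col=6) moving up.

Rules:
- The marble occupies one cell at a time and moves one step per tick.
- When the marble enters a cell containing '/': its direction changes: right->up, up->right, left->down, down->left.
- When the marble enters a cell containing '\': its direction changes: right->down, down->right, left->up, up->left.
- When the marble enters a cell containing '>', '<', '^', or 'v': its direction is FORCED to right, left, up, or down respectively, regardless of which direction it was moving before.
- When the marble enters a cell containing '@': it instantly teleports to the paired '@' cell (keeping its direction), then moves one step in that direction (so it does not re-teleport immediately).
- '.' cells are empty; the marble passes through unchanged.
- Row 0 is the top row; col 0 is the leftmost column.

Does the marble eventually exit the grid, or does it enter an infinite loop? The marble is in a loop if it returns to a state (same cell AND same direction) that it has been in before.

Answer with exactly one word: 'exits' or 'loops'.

Answer: exits

Derivation:
Step 1: enter (7,6), '.' pass, move up to (6,6)
Step 2: enter (6,6), '.' pass, move up to (5,6)
Step 3: enter (5,6), '.' pass, move up to (4,6)
Step 4: enter (4,6), '.' pass, move up to (3,6)
Step 5: enter (3,6), '^' forces up->up, move up to (2,6)
Step 6: enter (2,6), '.' pass, move up to (1,6)
Step 7: enter (1,6), '.' pass, move up to (0,6)
Step 8: enter (0,6), '.' pass, move up to (-1,6)
Step 9: at (-1,6) — EXIT via top edge, pos 6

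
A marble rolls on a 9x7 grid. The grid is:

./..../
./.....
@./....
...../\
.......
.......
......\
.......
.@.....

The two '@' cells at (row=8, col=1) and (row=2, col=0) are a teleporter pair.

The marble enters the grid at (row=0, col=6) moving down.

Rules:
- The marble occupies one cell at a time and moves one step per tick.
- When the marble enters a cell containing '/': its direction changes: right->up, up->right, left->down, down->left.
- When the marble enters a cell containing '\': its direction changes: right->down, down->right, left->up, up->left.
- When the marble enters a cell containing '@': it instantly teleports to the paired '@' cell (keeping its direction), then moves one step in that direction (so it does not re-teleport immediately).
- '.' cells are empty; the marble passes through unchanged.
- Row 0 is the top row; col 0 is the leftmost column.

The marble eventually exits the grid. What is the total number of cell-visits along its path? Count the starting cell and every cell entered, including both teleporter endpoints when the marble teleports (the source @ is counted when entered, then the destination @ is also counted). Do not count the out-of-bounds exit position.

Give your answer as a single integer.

Answer: 8

Derivation:
Step 1: enter (0,6), '/' deflects down->left, move left to (0,5)
Step 2: enter (0,5), '.' pass, move left to (0,4)
Step 3: enter (0,4), '.' pass, move left to (0,3)
Step 4: enter (0,3), '.' pass, move left to (0,2)
Step 5: enter (0,2), '.' pass, move left to (0,1)
Step 6: enter (0,1), '/' deflects left->down, move down to (1,1)
Step 7: enter (1,1), '/' deflects down->left, move left to (1,0)
Step 8: enter (1,0), '.' pass, move left to (1,-1)
Step 9: at (1,-1) — EXIT via left edge, pos 1
Path length (cell visits): 8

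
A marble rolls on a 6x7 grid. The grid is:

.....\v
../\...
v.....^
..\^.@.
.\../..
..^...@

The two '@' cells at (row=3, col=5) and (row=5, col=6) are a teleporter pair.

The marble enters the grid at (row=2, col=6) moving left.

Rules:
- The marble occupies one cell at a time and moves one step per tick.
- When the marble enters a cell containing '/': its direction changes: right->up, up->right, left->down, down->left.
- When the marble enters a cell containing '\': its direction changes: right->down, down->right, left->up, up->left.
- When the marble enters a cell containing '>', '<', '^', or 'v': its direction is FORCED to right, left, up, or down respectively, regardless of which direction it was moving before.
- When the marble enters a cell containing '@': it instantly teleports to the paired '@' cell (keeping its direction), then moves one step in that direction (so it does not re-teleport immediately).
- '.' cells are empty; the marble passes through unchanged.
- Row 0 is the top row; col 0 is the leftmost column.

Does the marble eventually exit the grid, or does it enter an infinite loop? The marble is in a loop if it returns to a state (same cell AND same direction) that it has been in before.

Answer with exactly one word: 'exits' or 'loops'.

Step 1: enter (2,6), '^' forces left->up, move up to (1,6)
Step 2: enter (1,6), '.' pass, move up to (0,6)
Step 3: enter (0,6), 'v' forces up->down, move down to (1,6)
Step 4: enter (1,6), '.' pass, move down to (2,6)
Step 5: enter (2,6), '^' forces down->up, move up to (1,6)
Step 6: at (1,6) dir=up — LOOP DETECTED (seen before)

Answer: loops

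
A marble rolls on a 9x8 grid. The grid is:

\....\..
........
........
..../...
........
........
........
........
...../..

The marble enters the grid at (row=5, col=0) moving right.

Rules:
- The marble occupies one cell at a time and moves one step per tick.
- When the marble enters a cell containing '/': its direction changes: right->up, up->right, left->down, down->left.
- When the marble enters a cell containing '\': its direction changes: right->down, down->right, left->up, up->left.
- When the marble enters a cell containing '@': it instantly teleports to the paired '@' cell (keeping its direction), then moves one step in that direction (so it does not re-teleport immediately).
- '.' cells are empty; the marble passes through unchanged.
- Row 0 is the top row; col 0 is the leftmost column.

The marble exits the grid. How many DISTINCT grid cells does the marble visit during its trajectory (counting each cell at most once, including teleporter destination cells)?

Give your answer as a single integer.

Step 1: enter (5,0), '.' pass, move right to (5,1)
Step 2: enter (5,1), '.' pass, move right to (5,2)
Step 3: enter (5,2), '.' pass, move right to (5,3)
Step 4: enter (5,3), '.' pass, move right to (5,4)
Step 5: enter (5,4), '.' pass, move right to (5,5)
Step 6: enter (5,5), '.' pass, move right to (5,6)
Step 7: enter (5,6), '.' pass, move right to (5,7)
Step 8: enter (5,7), '.' pass, move right to (5,8)
Step 9: at (5,8) — EXIT via right edge, pos 5
Distinct cells visited: 8 (path length 8)

Answer: 8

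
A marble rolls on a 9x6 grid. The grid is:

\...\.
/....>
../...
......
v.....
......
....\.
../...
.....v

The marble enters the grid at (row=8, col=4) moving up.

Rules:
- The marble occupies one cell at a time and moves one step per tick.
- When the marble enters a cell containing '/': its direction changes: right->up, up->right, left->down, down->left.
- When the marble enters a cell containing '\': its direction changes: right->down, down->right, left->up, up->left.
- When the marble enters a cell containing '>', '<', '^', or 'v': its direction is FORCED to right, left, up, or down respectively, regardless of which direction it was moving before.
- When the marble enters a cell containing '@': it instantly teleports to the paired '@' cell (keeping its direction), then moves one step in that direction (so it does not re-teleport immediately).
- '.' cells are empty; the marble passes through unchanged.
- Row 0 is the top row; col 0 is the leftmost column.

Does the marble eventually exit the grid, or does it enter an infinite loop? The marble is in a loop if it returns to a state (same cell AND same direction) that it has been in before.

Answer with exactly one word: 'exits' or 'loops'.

Answer: exits

Derivation:
Step 1: enter (8,4), '.' pass, move up to (7,4)
Step 2: enter (7,4), '.' pass, move up to (6,4)
Step 3: enter (6,4), '\' deflects up->left, move left to (6,3)
Step 4: enter (6,3), '.' pass, move left to (6,2)
Step 5: enter (6,2), '.' pass, move left to (6,1)
Step 6: enter (6,1), '.' pass, move left to (6,0)
Step 7: enter (6,0), '.' pass, move left to (6,-1)
Step 8: at (6,-1) — EXIT via left edge, pos 6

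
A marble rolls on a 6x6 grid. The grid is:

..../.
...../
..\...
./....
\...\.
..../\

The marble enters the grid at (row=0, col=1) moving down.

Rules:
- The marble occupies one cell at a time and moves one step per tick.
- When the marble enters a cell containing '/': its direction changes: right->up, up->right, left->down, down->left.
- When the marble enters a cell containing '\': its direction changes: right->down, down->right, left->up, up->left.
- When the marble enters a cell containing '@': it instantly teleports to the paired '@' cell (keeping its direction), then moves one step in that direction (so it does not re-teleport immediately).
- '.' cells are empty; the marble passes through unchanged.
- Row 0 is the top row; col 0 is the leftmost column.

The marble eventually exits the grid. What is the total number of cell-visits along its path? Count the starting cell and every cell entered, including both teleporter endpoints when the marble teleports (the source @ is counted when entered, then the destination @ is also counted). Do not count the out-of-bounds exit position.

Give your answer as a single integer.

Step 1: enter (0,1), '.' pass, move down to (1,1)
Step 2: enter (1,1), '.' pass, move down to (2,1)
Step 3: enter (2,1), '.' pass, move down to (3,1)
Step 4: enter (3,1), '/' deflects down->left, move left to (3,0)
Step 5: enter (3,0), '.' pass, move left to (3,-1)
Step 6: at (3,-1) — EXIT via left edge, pos 3
Path length (cell visits): 5

Answer: 5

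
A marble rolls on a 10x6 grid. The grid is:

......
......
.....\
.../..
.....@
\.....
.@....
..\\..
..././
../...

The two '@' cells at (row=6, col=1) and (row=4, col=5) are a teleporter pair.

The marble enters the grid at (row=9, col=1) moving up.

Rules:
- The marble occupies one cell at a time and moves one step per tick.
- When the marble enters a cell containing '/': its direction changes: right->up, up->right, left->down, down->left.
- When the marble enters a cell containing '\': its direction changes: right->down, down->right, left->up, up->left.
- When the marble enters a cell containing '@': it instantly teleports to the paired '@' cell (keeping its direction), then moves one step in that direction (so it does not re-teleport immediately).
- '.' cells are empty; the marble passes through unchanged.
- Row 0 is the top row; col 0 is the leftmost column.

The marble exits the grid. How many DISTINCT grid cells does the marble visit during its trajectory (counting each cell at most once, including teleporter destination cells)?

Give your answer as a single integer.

Answer: 12

Derivation:
Step 1: enter (9,1), '.' pass, move up to (8,1)
Step 2: enter (8,1), '.' pass, move up to (7,1)
Step 3: enter (7,1), '.' pass, move up to (6,1)
Step 4: enter (6,1), '@' teleport (6,1)->(4,5), also enter (4,5), move up to (3,5)
Step 5: enter (3,5), '.' pass, move up to (2,5)
Step 6: enter (2,5), '\' deflects up->left, move left to (2,4)
Step 7: enter (2,4), '.' pass, move left to (2,3)
Step 8: enter (2,3), '.' pass, move left to (2,2)
Step 9: enter (2,2), '.' pass, move left to (2,1)
Step 10: enter (2,1), '.' pass, move left to (2,0)
Step 11: enter (2,0), '.' pass, move left to (2,-1)
Step 12: at (2,-1) — EXIT via left edge, pos 2
Distinct cells visited: 12 (path length 12)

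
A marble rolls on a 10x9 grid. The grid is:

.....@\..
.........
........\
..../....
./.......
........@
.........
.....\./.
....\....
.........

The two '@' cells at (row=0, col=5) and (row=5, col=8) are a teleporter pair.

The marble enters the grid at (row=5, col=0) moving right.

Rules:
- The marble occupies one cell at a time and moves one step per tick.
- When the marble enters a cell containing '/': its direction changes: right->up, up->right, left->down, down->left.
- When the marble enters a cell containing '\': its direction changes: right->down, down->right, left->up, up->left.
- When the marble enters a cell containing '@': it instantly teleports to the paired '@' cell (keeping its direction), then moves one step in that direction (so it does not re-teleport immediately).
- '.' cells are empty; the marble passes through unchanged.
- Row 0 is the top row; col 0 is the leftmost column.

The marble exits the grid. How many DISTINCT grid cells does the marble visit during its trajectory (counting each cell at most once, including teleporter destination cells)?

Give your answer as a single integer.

Answer: 19

Derivation:
Step 1: enter (5,0), '.' pass, move right to (5,1)
Step 2: enter (5,1), '.' pass, move right to (5,2)
Step 3: enter (5,2), '.' pass, move right to (5,3)
Step 4: enter (5,3), '.' pass, move right to (5,4)
Step 5: enter (5,4), '.' pass, move right to (5,5)
Step 6: enter (5,5), '.' pass, move right to (5,6)
Step 7: enter (5,6), '.' pass, move right to (5,7)
Step 8: enter (5,7), '.' pass, move right to (5,8)
Step 9: enter (5,8), '@' teleport (5,8)->(0,5), also enter (0,5), move right to (0,6)
Step 10: enter (0,6), '\' deflects right->down, move down to (1,6)
Step 11: enter (1,6), '.' pass, move down to (2,6)
Step 12: enter (2,6), '.' pass, move down to (3,6)
Step 13: enter (3,6), '.' pass, move down to (4,6)
Step 14: enter (4,6), '.' pass, move down to (5,6)
Step 15: enter (5,6), '.' pass, move down to (6,6)
Step 16: enter (6,6), '.' pass, move down to (7,6)
Step 17: enter (7,6), '.' pass, move down to (8,6)
Step 18: enter (8,6), '.' pass, move down to (9,6)
Step 19: enter (9,6), '.' pass, move down to (10,6)
Step 20: at (10,6) — EXIT via bottom edge, pos 6
Distinct cells visited: 19 (path length 20)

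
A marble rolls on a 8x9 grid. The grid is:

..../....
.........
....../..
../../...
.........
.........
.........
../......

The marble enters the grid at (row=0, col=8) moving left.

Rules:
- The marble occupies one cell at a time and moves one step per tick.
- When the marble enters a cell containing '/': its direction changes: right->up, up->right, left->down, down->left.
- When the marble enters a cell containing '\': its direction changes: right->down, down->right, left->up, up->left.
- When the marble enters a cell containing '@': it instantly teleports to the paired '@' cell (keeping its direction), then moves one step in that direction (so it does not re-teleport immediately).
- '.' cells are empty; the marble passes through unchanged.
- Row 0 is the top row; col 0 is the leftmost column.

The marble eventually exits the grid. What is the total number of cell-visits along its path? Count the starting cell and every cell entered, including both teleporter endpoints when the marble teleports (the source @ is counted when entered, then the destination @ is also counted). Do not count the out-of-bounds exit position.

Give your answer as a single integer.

Step 1: enter (0,8), '.' pass, move left to (0,7)
Step 2: enter (0,7), '.' pass, move left to (0,6)
Step 3: enter (0,6), '.' pass, move left to (0,5)
Step 4: enter (0,5), '.' pass, move left to (0,4)
Step 5: enter (0,4), '/' deflects left->down, move down to (1,4)
Step 6: enter (1,4), '.' pass, move down to (2,4)
Step 7: enter (2,4), '.' pass, move down to (3,4)
Step 8: enter (3,4), '.' pass, move down to (4,4)
Step 9: enter (4,4), '.' pass, move down to (5,4)
Step 10: enter (5,4), '.' pass, move down to (6,4)
Step 11: enter (6,4), '.' pass, move down to (7,4)
Step 12: enter (7,4), '.' pass, move down to (8,4)
Step 13: at (8,4) — EXIT via bottom edge, pos 4
Path length (cell visits): 12

Answer: 12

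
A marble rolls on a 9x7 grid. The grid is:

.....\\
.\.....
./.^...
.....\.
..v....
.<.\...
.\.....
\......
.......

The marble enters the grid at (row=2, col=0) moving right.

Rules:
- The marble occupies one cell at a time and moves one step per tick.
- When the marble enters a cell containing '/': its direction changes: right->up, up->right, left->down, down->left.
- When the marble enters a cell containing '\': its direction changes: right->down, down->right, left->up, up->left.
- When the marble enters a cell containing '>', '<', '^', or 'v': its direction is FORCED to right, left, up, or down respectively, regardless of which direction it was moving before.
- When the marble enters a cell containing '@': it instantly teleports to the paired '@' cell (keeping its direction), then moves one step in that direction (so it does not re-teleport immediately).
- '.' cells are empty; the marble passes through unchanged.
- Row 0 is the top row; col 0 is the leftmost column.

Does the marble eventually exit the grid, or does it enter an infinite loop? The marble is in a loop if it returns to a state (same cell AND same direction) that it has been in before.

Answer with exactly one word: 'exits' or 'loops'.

Answer: exits

Derivation:
Step 1: enter (2,0), '.' pass, move right to (2,1)
Step 2: enter (2,1), '/' deflects right->up, move up to (1,1)
Step 3: enter (1,1), '\' deflects up->left, move left to (1,0)
Step 4: enter (1,0), '.' pass, move left to (1,-1)
Step 5: at (1,-1) — EXIT via left edge, pos 1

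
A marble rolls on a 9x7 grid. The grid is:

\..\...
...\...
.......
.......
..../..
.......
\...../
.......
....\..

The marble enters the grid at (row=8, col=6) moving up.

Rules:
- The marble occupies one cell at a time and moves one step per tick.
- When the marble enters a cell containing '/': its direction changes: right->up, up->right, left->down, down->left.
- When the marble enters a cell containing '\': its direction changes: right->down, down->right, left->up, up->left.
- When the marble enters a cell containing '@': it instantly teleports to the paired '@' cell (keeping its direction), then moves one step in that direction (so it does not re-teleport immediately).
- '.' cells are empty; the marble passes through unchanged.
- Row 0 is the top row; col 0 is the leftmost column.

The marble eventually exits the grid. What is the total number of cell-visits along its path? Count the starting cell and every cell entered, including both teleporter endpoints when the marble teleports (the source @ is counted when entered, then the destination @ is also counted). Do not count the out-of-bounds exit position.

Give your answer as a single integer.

Step 1: enter (8,6), '.' pass, move up to (7,6)
Step 2: enter (7,6), '.' pass, move up to (6,6)
Step 3: enter (6,6), '/' deflects up->right, move right to (6,7)
Step 4: at (6,7) — EXIT via right edge, pos 6
Path length (cell visits): 3

Answer: 3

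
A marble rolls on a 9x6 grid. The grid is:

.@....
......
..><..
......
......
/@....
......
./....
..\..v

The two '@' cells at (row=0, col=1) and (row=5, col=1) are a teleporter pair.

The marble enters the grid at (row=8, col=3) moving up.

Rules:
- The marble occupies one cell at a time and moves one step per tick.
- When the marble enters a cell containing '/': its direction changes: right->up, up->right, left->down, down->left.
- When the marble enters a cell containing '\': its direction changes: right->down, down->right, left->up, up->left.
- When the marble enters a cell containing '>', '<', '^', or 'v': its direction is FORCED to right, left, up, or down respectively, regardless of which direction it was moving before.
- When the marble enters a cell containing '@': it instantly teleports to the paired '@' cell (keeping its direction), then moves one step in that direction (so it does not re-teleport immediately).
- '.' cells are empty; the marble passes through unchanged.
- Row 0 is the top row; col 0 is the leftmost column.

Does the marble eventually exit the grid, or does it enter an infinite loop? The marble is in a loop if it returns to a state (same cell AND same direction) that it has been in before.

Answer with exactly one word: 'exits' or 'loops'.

Step 1: enter (8,3), '.' pass, move up to (7,3)
Step 2: enter (7,3), '.' pass, move up to (6,3)
Step 3: enter (6,3), '.' pass, move up to (5,3)
Step 4: enter (5,3), '.' pass, move up to (4,3)
Step 5: enter (4,3), '.' pass, move up to (3,3)
Step 6: enter (3,3), '.' pass, move up to (2,3)
Step 7: enter (2,3), '<' forces up->left, move left to (2,2)
Step 8: enter (2,2), '>' forces left->right, move right to (2,3)
Step 9: enter (2,3), '<' forces right->left, move left to (2,2)
Step 10: at (2,2) dir=left — LOOP DETECTED (seen before)

Answer: loops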